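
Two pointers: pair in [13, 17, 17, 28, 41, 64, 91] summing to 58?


lo=0(13)+hi=6(91)=104
lo=0(13)+hi=5(64)=77
lo=0(13)+hi=4(41)=54
lo=1(17)+hi=4(41)=58

Yes: 17+41=58


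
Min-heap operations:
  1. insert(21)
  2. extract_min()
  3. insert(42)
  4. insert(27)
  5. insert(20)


insert(21) -> [21]
extract_min()->21, []
insert(42) -> [42]
insert(27) -> [27, 42]
insert(20) -> [20, 42, 27]

Final heap: [20, 42, 27]


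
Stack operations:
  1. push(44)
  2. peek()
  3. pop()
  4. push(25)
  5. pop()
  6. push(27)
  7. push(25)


push(44) -> [44]
peek()->44
pop()->44, []
push(25) -> [25]
pop()->25, []
push(27) -> [27]
push(25) -> [27, 25]

Final stack: [27, 25]


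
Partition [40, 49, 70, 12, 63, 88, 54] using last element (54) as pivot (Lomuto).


Pivot: 54
  40 <= 54: advance i (no swap)
  49 <= 54: advance i (no swap)
  12 <= 54: swap -> [40, 49, 12, 70, 63, 88, 54]
Place pivot at 3: [40, 49, 12, 54, 63, 88, 70]

Partitioned: [40, 49, 12, 54, 63, 88, 70]


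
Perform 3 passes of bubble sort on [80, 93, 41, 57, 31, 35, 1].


Initial: [80, 93, 41, 57, 31, 35, 1]
Pass 1: [80, 41, 57, 31, 35, 1, 93] (5 swaps)
Pass 2: [41, 57, 31, 35, 1, 80, 93] (5 swaps)
Pass 3: [41, 31, 35, 1, 57, 80, 93] (3 swaps)

After 3 passes: [41, 31, 35, 1, 57, 80, 93]


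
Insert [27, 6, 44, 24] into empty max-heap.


Insert 27: [27]
Insert 6: [27, 6]
Insert 44: [44, 6, 27]
Insert 24: [44, 24, 27, 6]

Final heap: [44, 24, 27, 6]


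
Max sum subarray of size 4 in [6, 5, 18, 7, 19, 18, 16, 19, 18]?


[0:4]: 36
[1:5]: 49
[2:6]: 62
[3:7]: 60
[4:8]: 72
[5:9]: 71

Max: 72 at [4:8]


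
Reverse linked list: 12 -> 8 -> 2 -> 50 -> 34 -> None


Step 1: curr=12, set curr.next=prev(None) | reversed so far: 12
Step 2: curr=8, set curr.next=prev(12) | reversed so far: 8 -> 12
Step 3: curr=2, set curr.next=prev(8) | reversed so far: 2 -> 8 -> 12
Step 4: curr=50, set curr.next=prev(2) | reversed so far: 50 -> 2 -> 8 -> 12
Step 5: curr=34, set curr.next=prev(50) | reversed so far: 34 -> 50 -> 2 -> 8 -> 12

34 -> 50 -> 2 -> 8 -> 12 -> None


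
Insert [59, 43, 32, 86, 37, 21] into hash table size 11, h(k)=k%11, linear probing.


Insert 59: h=4 -> slot 4
Insert 43: h=10 -> slot 10
Insert 32: h=10, 1 probes -> slot 0
Insert 86: h=9 -> slot 9
Insert 37: h=4, 1 probes -> slot 5
Insert 21: h=10, 2 probes -> slot 1

Table: [32, 21, None, None, 59, 37, None, None, None, 86, 43]


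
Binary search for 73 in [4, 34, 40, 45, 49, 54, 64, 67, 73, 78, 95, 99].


Step 1: lo=0, hi=11, mid=5, val=54
Step 2: lo=6, hi=11, mid=8, val=73

Found at index 8


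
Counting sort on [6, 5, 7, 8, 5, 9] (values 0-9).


Input: [6, 5, 7, 8, 5, 9]
Counts: [0, 0, 0, 0, 0, 2, 1, 1, 1, 1]

Sorted: [5, 5, 6, 7, 8, 9]


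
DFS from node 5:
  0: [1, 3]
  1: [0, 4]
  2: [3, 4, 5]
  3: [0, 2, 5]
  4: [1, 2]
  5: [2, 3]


Visit 5, push [3, 2]
Visit 2, push [4, 3]
Visit 3, push [0]
Visit 0, push [1]
Visit 1, push [4]
Visit 4, push []

DFS order: [5, 2, 3, 0, 1, 4]


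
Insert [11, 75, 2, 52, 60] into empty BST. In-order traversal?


Insert 11: root
Insert 75: R from 11
Insert 2: L from 11
Insert 52: R from 11 -> L from 75
Insert 60: R from 11 -> L from 75 -> R from 52

In-order: [2, 11, 52, 60, 75]


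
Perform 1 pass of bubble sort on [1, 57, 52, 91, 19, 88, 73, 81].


Initial: [1, 57, 52, 91, 19, 88, 73, 81]
Pass 1: [1, 52, 57, 19, 88, 73, 81, 91] (5 swaps)

After 1 pass: [1, 52, 57, 19, 88, 73, 81, 91]


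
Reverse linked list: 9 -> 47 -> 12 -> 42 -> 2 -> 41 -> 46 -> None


Step 1: curr=9, set curr.next=prev(None) | reversed so far: 9
Step 2: curr=47, set curr.next=prev(9) | reversed so far: 47 -> 9
Step 3: curr=12, set curr.next=prev(47) | reversed so far: 12 -> 47 -> 9
Step 4: curr=42, set curr.next=prev(12) | reversed so far: 42 -> 12 -> 47 -> 9
Step 5: curr=2, set curr.next=prev(42) | reversed so far: 2 -> 42 -> 12 -> 47 -> 9
Step 6: curr=41, set curr.next=prev(2) | reversed so far: 41 -> 2 -> 42 -> 12 -> 47 -> 9
Step 7: curr=46, set curr.next=prev(41) | reversed so far: 46 -> 41 -> 2 -> 42 -> 12 -> 47 -> 9

46 -> 41 -> 2 -> 42 -> 12 -> 47 -> 9 -> None


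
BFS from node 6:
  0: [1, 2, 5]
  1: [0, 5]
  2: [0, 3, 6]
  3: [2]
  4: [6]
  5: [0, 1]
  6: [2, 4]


Visit 6, enqueue [2, 4]
Visit 2, enqueue [0, 3]
Visit 4, enqueue []
Visit 0, enqueue [1, 5]
Visit 3, enqueue []
Visit 1, enqueue []
Visit 5, enqueue []

BFS order: [6, 2, 4, 0, 3, 1, 5]


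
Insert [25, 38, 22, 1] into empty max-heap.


Insert 25: [25]
Insert 38: [38, 25]
Insert 22: [38, 25, 22]
Insert 1: [38, 25, 22, 1]

Final heap: [38, 25, 22, 1]


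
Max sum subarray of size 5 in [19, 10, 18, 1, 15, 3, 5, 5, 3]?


[0:5]: 63
[1:6]: 47
[2:7]: 42
[3:8]: 29
[4:9]: 31

Max: 63 at [0:5]


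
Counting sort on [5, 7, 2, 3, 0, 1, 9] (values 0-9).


Input: [5, 7, 2, 3, 0, 1, 9]
Counts: [1, 1, 1, 1, 0, 1, 0, 1, 0, 1]

Sorted: [0, 1, 2, 3, 5, 7, 9]


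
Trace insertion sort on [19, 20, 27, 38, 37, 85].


Initial: [19, 20, 27, 38, 37, 85]
Insert 20: [19, 20, 27, 38, 37, 85]
Insert 27: [19, 20, 27, 38, 37, 85]
Insert 38: [19, 20, 27, 38, 37, 85]
Insert 37: [19, 20, 27, 37, 38, 85]
Insert 85: [19, 20, 27, 37, 38, 85]

Sorted: [19, 20, 27, 37, 38, 85]


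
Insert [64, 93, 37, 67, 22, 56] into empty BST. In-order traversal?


Insert 64: root
Insert 93: R from 64
Insert 37: L from 64
Insert 67: R from 64 -> L from 93
Insert 22: L from 64 -> L from 37
Insert 56: L from 64 -> R from 37

In-order: [22, 37, 56, 64, 67, 93]


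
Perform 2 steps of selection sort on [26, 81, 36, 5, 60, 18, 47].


Initial: [26, 81, 36, 5, 60, 18, 47]
Step 1: min=5 at 3
  Swap: [5, 81, 36, 26, 60, 18, 47]
Step 2: min=18 at 5
  Swap: [5, 18, 36, 26, 60, 81, 47]

After 2 steps: [5, 18, 36, 26, 60, 81, 47]


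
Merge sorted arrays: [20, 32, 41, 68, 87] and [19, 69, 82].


Take 19 from B
Take 20 from A
Take 32 from A
Take 41 from A
Take 68 from A
Take 69 from B
Take 82 from B

Merged: [19, 20, 32, 41, 68, 69, 82, 87]


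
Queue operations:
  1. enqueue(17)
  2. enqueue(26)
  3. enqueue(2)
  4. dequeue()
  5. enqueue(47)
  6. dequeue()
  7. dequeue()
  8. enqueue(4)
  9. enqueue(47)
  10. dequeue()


enqueue(17) -> [17]
enqueue(26) -> [17, 26]
enqueue(2) -> [17, 26, 2]
dequeue()->17, [26, 2]
enqueue(47) -> [26, 2, 47]
dequeue()->26, [2, 47]
dequeue()->2, [47]
enqueue(4) -> [47, 4]
enqueue(47) -> [47, 4, 47]
dequeue()->47, [4, 47]

Final queue: [4, 47]


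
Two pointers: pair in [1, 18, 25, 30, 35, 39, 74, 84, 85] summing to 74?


lo=0(1)+hi=8(85)=86
lo=0(1)+hi=7(84)=85
lo=0(1)+hi=6(74)=75
lo=0(1)+hi=5(39)=40
lo=1(18)+hi=5(39)=57
lo=2(25)+hi=5(39)=64
lo=3(30)+hi=5(39)=69
lo=4(35)+hi=5(39)=74

Yes: 35+39=74


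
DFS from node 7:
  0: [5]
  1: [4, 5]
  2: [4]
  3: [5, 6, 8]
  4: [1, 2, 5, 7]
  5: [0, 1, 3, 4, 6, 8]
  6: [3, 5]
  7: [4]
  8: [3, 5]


Visit 7, push [4]
Visit 4, push [5, 2, 1]
Visit 1, push [5]
Visit 5, push [8, 6, 3, 0]
Visit 0, push []
Visit 3, push [8, 6]
Visit 6, push []
Visit 8, push []
Visit 2, push []

DFS order: [7, 4, 1, 5, 0, 3, 6, 8, 2]


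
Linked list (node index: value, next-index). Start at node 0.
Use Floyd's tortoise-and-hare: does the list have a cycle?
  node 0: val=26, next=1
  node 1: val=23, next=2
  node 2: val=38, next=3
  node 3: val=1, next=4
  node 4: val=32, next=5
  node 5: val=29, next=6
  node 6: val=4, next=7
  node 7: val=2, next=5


Floyd's tortoise (slow, +1) and hare (fast, +2):
  init: slow=0, fast=0
  step 1: slow=1, fast=2
  step 2: slow=2, fast=4
  step 3: slow=3, fast=6
  step 4: slow=4, fast=5
  step 5: slow=5, fast=7
  step 6: slow=6, fast=6
  slow == fast at node 6: cycle detected

Cycle: yes


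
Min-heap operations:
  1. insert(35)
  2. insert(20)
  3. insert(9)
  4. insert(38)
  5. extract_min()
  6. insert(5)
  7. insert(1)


insert(35) -> [35]
insert(20) -> [20, 35]
insert(9) -> [9, 35, 20]
insert(38) -> [9, 35, 20, 38]
extract_min()->9, [20, 35, 38]
insert(5) -> [5, 20, 38, 35]
insert(1) -> [1, 5, 38, 35, 20]

Final heap: [1, 5, 38, 35, 20]


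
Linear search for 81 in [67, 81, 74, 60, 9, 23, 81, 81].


i=0: 67!=81
i=1: 81==81 found!

Found at 1, 2 comps


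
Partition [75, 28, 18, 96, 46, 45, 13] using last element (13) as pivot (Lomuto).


Pivot: 13
Place pivot at 0: [13, 28, 18, 96, 46, 45, 75]

Partitioned: [13, 28, 18, 96, 46, 45, 75]


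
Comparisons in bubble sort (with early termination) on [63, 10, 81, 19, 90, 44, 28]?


Algorithm: bubble sort (with early termination)
Input: [63, 10, 81, 19, 90, 44, 28]
Sorted: [10, 19, 28, 44, 63, 81, 90]

20


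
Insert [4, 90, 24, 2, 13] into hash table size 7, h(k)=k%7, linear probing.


Insert 4: h=4 -> slot 4
Insert 90: h=6 -> slot 6
Insert 24: h=3 -> slot 3
Insert 2: h=2 -> slot 2
Insert 13: h=6, 1 probes -> slot 0

Table: [13, None, 2, 24, 4, None, 90]


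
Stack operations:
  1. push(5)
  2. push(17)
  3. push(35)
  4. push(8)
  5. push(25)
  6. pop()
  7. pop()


push(5) -> [5]
push(17) -> [5, 17]
push(35) -> [5, 17, 35]
push(8) -> [5, 17, 35, 8]
push(25) -> [5, 17, 35, 8, 25]
pop()->25, [5, 17, 35, 8]
pop()->8, [5, 17, 35]

Final stack: [5, 17, 35]


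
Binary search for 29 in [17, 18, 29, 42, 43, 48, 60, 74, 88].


Step 1: lo=0, hi=8, mid=4, val=43
Step 2: lo=0, hi=3, mid=1, val=18
Step 3: lo=2, hi=3, mid=2, val=29

Found at index 2


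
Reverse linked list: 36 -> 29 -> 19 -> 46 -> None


Step 1: curr=36, set curr.next=prev(None) | reversed so far: 36
Step 2: curr=29, set curr.next=prev(36) | reversed so far: 29 -> 36
Step 3: curr=19, set curr.next=prev(29) | reversed so far: 19 -> 29 -> 36
Step 4: curr=46, set curr.next=prev(19) | reversed so far: 46 -> 19 -> 29 -> 36

46 -> 19 -> 29 -> 36 -> None


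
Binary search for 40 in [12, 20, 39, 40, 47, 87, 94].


Step 1: lo=0, hi=6, mid=3, val=40

Found at index 3


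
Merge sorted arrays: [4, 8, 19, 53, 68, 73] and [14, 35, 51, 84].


Take 4 from A
Take 8 from A
Take 14 from B
Take 19 from A
Take 35 from B
Take 51 from B
Take 53 from A
Take 68 from A
Take 73 from A

Merged: [4, 8, 14, 19, 35, 51, 53, 68, 73, 84]


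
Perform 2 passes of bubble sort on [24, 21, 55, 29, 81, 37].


Initial: [24, 21, 55, 29, 81, 37]
Pass 1: [21, 24, 29, 55, 37, 81] (3 swaps)
Pass 2: [21, 24, 29, 37, 55, 81] (1 swaps)

After 2 passes: [21, 24, 29, 37, 55, 81]


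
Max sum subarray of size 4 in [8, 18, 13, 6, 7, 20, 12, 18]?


[0:4]: 45
[1:5]: 44
[2:6]: 46
[3:7]: 45
[4:8]: 57

Max: 57 at [4:8]


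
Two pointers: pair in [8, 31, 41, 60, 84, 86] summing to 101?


lo=0(8)+hi=5(86)=94
lo=1(31)+hi=5(86)=117
lo=1(31)+hi=4(84)=115
lo=1(31)+hi=3(60)=91
lo=2(41)+hi=3(60)=101

Yes: 41+60=101


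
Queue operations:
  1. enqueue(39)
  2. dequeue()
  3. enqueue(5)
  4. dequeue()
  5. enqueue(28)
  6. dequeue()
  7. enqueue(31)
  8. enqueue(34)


enqueue(39) -> [39]
dequeue()->39, []
enqueue(5) -> [5]
dequeue()->5, []
enqueue(28) -> [28]
dequeue()->28, []
enqueue(31) -> [31]
enqueue(34) -> [31, 34]

Final queue: [31, 34]


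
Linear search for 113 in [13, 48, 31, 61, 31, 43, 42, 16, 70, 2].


i=0: 13!=113
i=1: 48!=113
i=2: 31!=113
i=3: 61!=113
i=4: 31!=113
i=5: 43!=113
i=6: 42!=113
i=7: 16!=113
i=8: 70!=113
i=9: 2!=113

Not found, 10 comps


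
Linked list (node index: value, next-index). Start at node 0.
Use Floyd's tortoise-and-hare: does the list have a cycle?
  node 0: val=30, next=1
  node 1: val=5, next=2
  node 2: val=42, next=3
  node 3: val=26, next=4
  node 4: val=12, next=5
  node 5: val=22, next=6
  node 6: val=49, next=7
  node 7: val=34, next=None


Floyd's tortoise (slow, +1) and hare (fast, +2):
  init: slow=0, fast=0
  step 1: slow=1, fast=2
  step 2: slow=2, fast=4
  step 3: slow=3, fast=6
  step 4: fast 6->7->None, no cycle

Cycle: no


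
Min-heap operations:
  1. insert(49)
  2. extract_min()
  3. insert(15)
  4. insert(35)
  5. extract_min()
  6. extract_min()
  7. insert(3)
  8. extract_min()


insert(49) -> [49]
extract_min()->49, []
insert(15) -> [15]
insert(35) -> [15, 35]
extract_min()->15, [35]
extract_min()->35, []
insert(3) -> [3]
extract_min()->3, []

Final heap: []


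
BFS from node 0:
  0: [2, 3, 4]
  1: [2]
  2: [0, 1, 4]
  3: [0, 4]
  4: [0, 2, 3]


Visit 0, enqueue [2, 3, 4]
Visit 2, enqueue [1]
Visit 3, enqueue []
Visit 4, enqueue []
Visit 1, enqueue []

BFS order: [0, 2, 3, 4, 1]


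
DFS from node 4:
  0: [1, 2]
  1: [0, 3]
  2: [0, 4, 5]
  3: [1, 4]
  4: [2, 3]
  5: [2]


Visit 4, push [3, 2]
Visit 2, push [5, 0]
Visit 0, push [1]
Visit 1, push [3]
Visit 3, push []
Visit 5, push []

DFS order: [4, 2, 0, 1, 3, 5]


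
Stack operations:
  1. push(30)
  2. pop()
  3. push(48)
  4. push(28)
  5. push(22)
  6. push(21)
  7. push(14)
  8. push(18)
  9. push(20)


push(30) -> [30]
pop()->30, []
push(48) -> [48]
push(28) -> [48, 28]
push(22) -> [48, 28, 22]
push(21) -> [48, 28, 22, 21]
push(14) -> [48, 28, 22, 21, 14]
push(18) -> [48, 28, 22, 21, 14, 18]
push(20) -> [48, 28, 22, 21, 14, 18, 20]

Final stack: [48, 28, 22, 21, 14, 18, 20]


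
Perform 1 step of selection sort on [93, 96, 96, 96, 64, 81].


Initial: [93, 96, 96, 96, 64, 81]
Step 1: min=64 at 4
  Swap: [64, 96, 96, 96, 93, 81]

After 1 step: [64, 96, 96, 96, 93, 81]


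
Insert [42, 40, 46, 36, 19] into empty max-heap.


Insert 42: [42]
Insert 40: [42, 40]
Insert 46: [46, 40, 42]
Insert 36: [46, 40, 42, 36]
Insert 19: [46, 40, 42, 36, 19]

Final heap: [46, 40, 42, 36, 19]


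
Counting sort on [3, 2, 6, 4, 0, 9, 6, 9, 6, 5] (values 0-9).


Input: [3, 2, 6, 4, 0, 9, 6, 9, 6, 5]
Counts: [1, 0, 1, 1, 1, 1, 3, 0, 0, 2]

Sorted: [0, 2, 3, 4, 5, 6, 6, 6, 9, 9]


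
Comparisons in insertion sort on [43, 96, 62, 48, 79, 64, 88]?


Algorithm: insertion sort
Input: [43, 96, 62, 48, 79, 64, 88]
Sorted: [43, 48, 62, 64, 79, 88, 96]

13


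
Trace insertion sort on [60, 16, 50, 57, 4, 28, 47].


Initial: [60, 16, 50, 57, 4, 28, 47]
Insert 16: [16, 60, 50, 57, 4, 28, 47]
Insert 50: [16, 50, 60, 57, 4, 28, 47]
Insert 57: [16, 50, 57, 60, 4, 28, 47]
Insert 4: [4, 16, 50, 57, 60, 28, 47]
Insert 28: [4, 16, 28, 50, 57, 60, 47]
Insert 47: [4, 16, 28, 47, 50, 57, 60]

Sorted: [4, 16, 28, 47, 50, 57, 60]


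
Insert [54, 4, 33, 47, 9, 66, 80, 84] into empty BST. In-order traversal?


Insert 54: root
Insert 4: L from 54
Insert 33: L from 54 -> R from 4
Insert 47: L from 54 -> R from 4 -> R from 33
Insert 9: L from 54 -> R from 4 -> L from 33
Insert 66: R from 54
Insert 80: R from 54 -> R from 66
Insert 84: R from 54 -> R from 66 -> R from 80

In-order: [4, 9, 33, 47, 54, 66, 80, 84]


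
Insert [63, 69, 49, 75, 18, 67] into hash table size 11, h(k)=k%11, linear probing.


Insert 63: h=8 -> slot 8
Insert 69: h=3 -> slot 3
Insert 49: h=5 -> slot 5
Insert 75: h=9 -> slot 9
Insert 18: h=7 -> slot 7
Insert 67: h=1 -> slot 1

Table: [None, 67, None, 69, None, 49, None, 18, 63, 75, None]


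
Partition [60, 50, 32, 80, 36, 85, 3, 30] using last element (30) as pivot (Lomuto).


Pivot: 30
  3 <= 30: swap -> [3, 50, 32, 80, 36, 85, 60, 30]
Place pivot at 1: [3, 30, 32, 80, 36, 85, 60, 50]

Partitioned: [3, 30, 32, 80, 36, 85, 60, 50]


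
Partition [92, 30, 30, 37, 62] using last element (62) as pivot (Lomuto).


Pivot: 62
  30 <= 62: swap -> [30, 92, 30, 37, 62]
  30 <= 62: swap -> [30, 30, 92, 37, 62]
  37 <= 62: swap -> [30, 30, 37, 92, 62]
Place pivot at 3: [30, 30, 37, 62, 92]

Partitioned: [30, 30, 37, 62, 92]


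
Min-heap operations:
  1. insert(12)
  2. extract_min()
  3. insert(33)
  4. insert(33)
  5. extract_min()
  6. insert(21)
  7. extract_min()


insert(12) -> [12]
extract_min()->12, []
insert(33) -> [33]
insert(33) -> [33, 33]
extract_min()->33, [33]
insert(21) -> [21, 33]
extract_min()->21, [33]

Final heap: [33]


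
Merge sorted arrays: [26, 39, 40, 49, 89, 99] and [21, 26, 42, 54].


Take 21 from B
Take 26 from A
Take 26 from B
Take 39 from A
Take 40 from A
Take 42 from B
Take 49 from A
Take 54 from B

Merged: [21, 26, 26, 39, 40, 42, 49, 54, 89, 99]


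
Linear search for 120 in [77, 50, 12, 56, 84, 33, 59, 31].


i=0: 77!=120
i=1: 50!=120
i=2: 12!=120
i=3: 56!=120
i=4: 84!=120
i=5: 33!=120
i=6: 59!=120
i=7: 31!=120

Not found, 8 comps


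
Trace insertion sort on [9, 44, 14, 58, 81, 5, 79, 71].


Initial: [9, 44, 14, 58, 81, 5, 79, 71]
Insert 44: [9, 44, 14, 58, 81, 5, 79, 71]
Insert 14: [9, 14, 44, 58, 81, 5, 79, 71]
Insert 58: [9, 14, 44, 58, 81, 5, 79, 71]
Insert 81: [9, 14, 44, 58, 81, 5, 79, 71]
Insert 5: [5, 9, 14, 44, 58, 81, 79, 71]
Insert 79: [5, 9, 14, 44, 58, 79, 81, 71]
Insert 71: [5, 9, 14, 44, 58, 71, 79, 81]

Sorted: [5, 9, 14, 44, 58, 71, 79, 81]


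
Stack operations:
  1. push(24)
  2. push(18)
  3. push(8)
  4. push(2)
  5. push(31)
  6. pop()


push(24) -> [24]
push(18) -> [24, 18]
push(8) -> [24, 18, 8]
push(2) -> [24, 18, 8, 2]
push(31) -> [24, 18, 8, 2, 31]
pop()->31, [24, 18, 8, 2]

Final stack: [24, 18, 8, 2]


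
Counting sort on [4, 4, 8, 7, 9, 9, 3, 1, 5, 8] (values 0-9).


Input: [4, 4, 8, 7, 9, 9, 3, 1, 5, 8]
Counts: [0, 1, 0, 1, 2, 1, 0, 1, 2, 2]

Sorted: [1, 3, 4, 4, 5, 7, 8, 8, 9, 9]


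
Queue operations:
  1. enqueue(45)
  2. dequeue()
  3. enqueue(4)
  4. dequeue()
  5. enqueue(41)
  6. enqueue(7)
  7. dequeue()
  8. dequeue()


enqueue(45) -> [45]
dequeue()->45, []
enqueue(4) -> [4]
dequeue()->4, []
enqueue(41) -> [41]
enqueue(7) -> [41, 7]
dequeue()->41, [7]
dequeue()->7, []

Final queue: []


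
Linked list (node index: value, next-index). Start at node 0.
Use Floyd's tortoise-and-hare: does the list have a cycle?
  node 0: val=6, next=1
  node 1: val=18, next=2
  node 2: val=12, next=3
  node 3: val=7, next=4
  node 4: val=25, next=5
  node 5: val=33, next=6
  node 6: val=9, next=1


Floyd's tortoise (slow, +1) and hare (fast, +2):
  init: slow=0, fast=0
  step 1: slow=1, fast=2
  step 2: slow=2, fast=4
  step 3: slow=3, fast=6
  step 4: slow=4, fast=2
  step 5: slow=5, fast=4
  step 6: slow=6, fast=6
  slow == fast at node 6: cycle detected

Cycle: yes


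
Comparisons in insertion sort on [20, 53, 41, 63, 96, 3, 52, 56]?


Algorithm: insertion sort
Input: [20, 53, 41, 63, 96, 3, 52, 56]
Sorted: [3, 20, 41, 52, 53, 56, 63, 96]

17


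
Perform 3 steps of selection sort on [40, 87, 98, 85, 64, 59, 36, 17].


Initial: [40, 87, 98, 85, 64, 59, 36, 17]
Step 1: min=17 at 7
  Swap: [17, 87, 98, 85, 64, 59, 36, 40]
Step 2: min=36 at 6
  Swap: [17, 36, 98, 85, 64, 59, 87, 40]
Step 3: min=40 at 7
  Swap: [17, 36, 40, 85, 64, 59, 87, 98]

After 3 steps: [17, 36, 40, 85, 64, 59, 87, 98]


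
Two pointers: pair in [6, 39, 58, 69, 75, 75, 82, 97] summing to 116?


lo=0(6)+hi=7(97)=103
lo=1(39)+hi=7(97)=136
lo=1(39)+hi=6(82)=121
lo=1(39)+hi=5(75)=114
lo=2(58)+hi=5(75)=133
lo=2(58)+hi=4(75)=133
lo=2(58)+hi=3(69)=127

No pair found


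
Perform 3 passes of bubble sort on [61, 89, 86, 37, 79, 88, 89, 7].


Initial: [61, 89, 86, 37, 79, 88, 89, 7]
Pass 1: [61, 86, 37, 79, 88, 89, 7, 89] (5 swaps)
Pass 2: [61, 37, 79, 86, 88, 7, 89, 89] (3 swaps)
Pass 3: [37, 61, 79, 86, 7, 88, 89, 89] (2 swaps)

After 3 passes: [37, 61, 79, 86, 7, 88, 89, 89]


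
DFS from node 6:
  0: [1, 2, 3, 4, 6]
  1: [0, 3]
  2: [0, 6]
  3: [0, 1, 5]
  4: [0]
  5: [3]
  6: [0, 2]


Visit 6, push [2, 0]
Visit 0, push [4, 3, 2, 1]
Visit 1, push [3]
Visit 3, push [5]
Visit 5, push []
Visit 2, push []
Visit 4, push []

DFS order: [6, 0, 1, 3, 5, 2, 4]


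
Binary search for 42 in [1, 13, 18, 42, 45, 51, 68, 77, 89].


Step 1: lo=0, hi=8, mid=4, val=45
Step 2: lo=0, hi=3, mid=1, val=13
Step 3: lo=2, hi=3, mid=2, val=18
Step 4: lo=3, hi=3, mid=3, val=42

Found at index 3


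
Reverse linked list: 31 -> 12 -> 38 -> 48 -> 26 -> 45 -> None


Step 1: curr=31, set curr.next=prev(None) | reversed so far: 31
Step 2: curr=12, set curr.next=prev(31) | reversed so far: 12 -> 31
Step 3: curr=38, set curr.next=prev(12) | reversed so far: 38 -> 12 -> 31
Step 4: curr=48, set curr.next=prev(38) | reversed so far: 48 -> 38 -> 12 -> 31
Step 5: curr=26, set curr.next=prev(48) | reversed so far: 26 -> 48 -> 38 -> 12 -> 31
Step 6: curr=45, set curr.next=prev(26) | reversed so far: 45 -> 26 -> 48 -> 38 -> 12 -> 31

45 -> 26 -> 48 -> 38 -> 12 -> 31 -> None


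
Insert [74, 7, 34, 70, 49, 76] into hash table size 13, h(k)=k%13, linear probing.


Insert 74: h=9 -> slot 9
Insert 7: h=7 -> slot 7
Insert 34: h=8 -> slot 8
Insert 70: h=5 -> slot 5
Insert 49: h=10 -> slot 10
Insert 76: h=11 -> slot 11

Table: [None, None, None, None, None, 70, None, 7, 34, 74, 49, 76, None]


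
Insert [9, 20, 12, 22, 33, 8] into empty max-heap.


Insert 9: [9]
Insert 20: [20, 9]
Insert 12: [20, 9, 12]
Insert 22: [22, 20, 12, 9]
Insert 33: [33, 22, 12, 9, 20]
Insert 8: [33, 22, 12, 9, 20, 8]

Final heap: [33, 22, 12, 9, 20, 8]


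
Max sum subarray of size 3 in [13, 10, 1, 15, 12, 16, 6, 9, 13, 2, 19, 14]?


[0:3]: 24
[1:4]: 26
[2:5]: 28
[3:6]: 43
[4:7]: 34
[5:8]: 31
[6:9]: 28
[7:10]: 24
[8:11]: 34
[9:12]: 35

Max: 43 at [3:6]


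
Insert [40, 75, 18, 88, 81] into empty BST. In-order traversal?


Insert 40: root
Insert 75: R from 40
Insert 18: L from 40
Insert 88: R from 40 -> R from 75
Insert 81: R from 40 -> R from 75 -> L from 88

In-order: [18, 40, 75, 81, 88]


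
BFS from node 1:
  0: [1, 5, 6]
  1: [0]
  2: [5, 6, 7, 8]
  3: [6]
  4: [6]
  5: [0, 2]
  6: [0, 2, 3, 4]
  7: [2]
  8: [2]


Visit 1, enqueue [0]
Visit 0, enqueue [5, 6]
Visit 5, enqueue [2]
Visit 6, enqueue [3, 4]
Visit 2, enqueue [7, 8]
Visit 3, enqueue []
Visit 4, enqueue []
Visit 7, enqueue []
Visit 8, enqueue []

BFS order: [1, 0, 5, 6, 2, 3, 4, 7, 8]


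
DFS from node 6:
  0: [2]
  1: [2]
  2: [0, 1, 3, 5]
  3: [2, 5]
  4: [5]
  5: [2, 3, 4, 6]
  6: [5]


Visit 6, push [5]
Visit 5, push [4, 3, 2]
Visit 2, push [3, 1, 0]
Visit 0, push []
Visit 1, push []
Visit 3, push []
Visit 4, push []

DFS order: [6, 5, 2, 0, 1, 3, 4]


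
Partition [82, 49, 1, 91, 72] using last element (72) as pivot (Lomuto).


Pivot: 72
  49 <= 72: swap -> [49, 82, 1, 91, 72]
  1 <= 72: swap -> [49, 1, 82, 91, 72]
Place pivot at 2: [49, 1, 72, 91, 82]

Partitioned: [49, 1, 72, 91, 82]


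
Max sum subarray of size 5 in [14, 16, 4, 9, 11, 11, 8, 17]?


[0:5]: 54
[1:6]: 51
[2:7]: 43
[3:8]: 56

Max: 56 at [3:8]


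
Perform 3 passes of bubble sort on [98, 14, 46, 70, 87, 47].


Initial: [98, 14, 46, 70, 87, 47]
Pass 1: [14, 46, 70, 87, 47, 98] (5 swaps)
Pass 2: [14, 46, 70, 47, 87, 98] (1 swaps)
Pass 3: [14, 46, 47, 70, 87, 98] (1 swaps)

After 3 passes: [14, 46, 47, 70, 87, 98]


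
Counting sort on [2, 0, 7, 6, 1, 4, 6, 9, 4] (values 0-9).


Input: [2, 0, 7, 6, 1, 4, 6, 9, 4]
Counts: [1, 1, 1, 0, 2, 0, 2, 1, 0, 1]

Sorted: [0, 1, 2, 4, 4, 6, 6, 7, 9]


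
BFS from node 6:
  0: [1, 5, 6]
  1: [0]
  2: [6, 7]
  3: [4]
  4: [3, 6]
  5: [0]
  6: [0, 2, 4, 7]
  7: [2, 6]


Visit 6, enqueue [0, 2, 4, 7]
Visit 0, enqueue [1, 5]
Visit 2, enqueue []
Visit 4, enqueue [3]
Visit 7, enqueue []
Visit 1, enqueue []
Visit 5, enqueue []
Visit 3, enqueue []

BFS order: [6, 0, 2, 4, 7, 1, 5, 3]


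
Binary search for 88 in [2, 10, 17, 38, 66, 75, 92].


Step 1: lo=0, hi=6, mid=3, val=38
Step 2: lo=4, hi=6, mid=5, val=75
Step 3: lo=6, hi=6, mid=6, val=92

Not found


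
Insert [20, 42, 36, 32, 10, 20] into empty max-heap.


Insert 20: [20]
Insert 42: [42, 20]
Insert 36: [42, 20, 36]
Insert 32: [42, 32, 36, 20]
Insert 10: [42, 32, 36, 20, 10]
Insert 20: [42, 32, 36, 20, 10, 20]

Final heap: [42, 32, 36, 20, 10, 20]


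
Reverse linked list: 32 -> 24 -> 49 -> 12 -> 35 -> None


Step 1: curr=32, set curr.next=prev(None) | reversed so far: 32
Step 2: curr=24, set curr.next=prev(32) | reversed so far: 24 -> 32
Step 3: curr=49, set curr.next=prev(24) | reversed so far: 49 -> 24 -> 32
Step 4: curr=12, set curr.next=prev(49) | reversed so far: 12 -> 49 -> 24 -> 32
Step 5: curr=35, set curr.next=prev(12) | reversed so far: 35 -> 12 -> 49 -> 24 -> 32

35 -> 12 -> 49 -> 24 -> 32 -> None


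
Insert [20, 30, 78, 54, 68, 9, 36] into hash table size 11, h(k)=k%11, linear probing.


Insert 20: h=9 -> slot 9
Insert 30: h=8 -> slot 8
Insert 78: h=1 -> slot 1
Insert 54: h=10 -> slot 10
Insert 68: h=2 -> slot 2
Insert 9: h=9, 2 probes -> slot 0
Insert 36: h=3 -> slot 3

Table: [9, 78, 68, 36, None, None, None, None, 30, 20, 54]


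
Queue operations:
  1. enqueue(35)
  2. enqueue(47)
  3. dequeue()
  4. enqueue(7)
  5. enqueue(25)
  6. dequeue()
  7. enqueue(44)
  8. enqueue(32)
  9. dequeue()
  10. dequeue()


enqueue(35) -> [35]
enqueue(47) -> [35, 47]
dequeue()->35, [47]
enqueue(7) -> [47, 7]
enqueue(25) -> [47, 7, 25]
dequeue()->47, [7, 25]
enqueue(44) -> [7, 25, 44]
enqueue(32) -> [7, 25, 44, 32]
dequeue()->7, [25, 44, 32]
dequeue()->25, [44, 32]

Final queue: [44, 32]


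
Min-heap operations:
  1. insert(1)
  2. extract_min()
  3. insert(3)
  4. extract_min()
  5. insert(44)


insert(1) -> [1]
extract_min()->1, []
insert(3) -> [3]
extract_min()->3, []
insert(44) -> [44]

Final heap: [44]


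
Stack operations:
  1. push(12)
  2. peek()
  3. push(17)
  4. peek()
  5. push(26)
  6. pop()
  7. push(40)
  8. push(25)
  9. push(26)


push(12) -> [12]
peek()->12
push(17) -> [12, 17]
peek()->17
push(26) -> [12, 17, 26]
pop()->26, [12, 17]
push(40) -> [12, 17, 40]
push(25) -> [12, 17, 40, 25]
push(26) -> [12, 17, 40, 25, 26]

Final stack: [12, 17, 40, 25, 26]


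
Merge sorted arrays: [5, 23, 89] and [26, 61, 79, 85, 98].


Take 5 from A
Take 23 from A
Take 26 from B
Take 61 from B
Take 79 from B
Take 85 from B
Take 89 from A

Merged: [5, 23, 26, 61, 79, 85, 89, 98]


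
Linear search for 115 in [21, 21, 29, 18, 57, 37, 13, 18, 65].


i=0: 21!=115
i=1: 21!=115
i=2: 29!=115
i=3: 18!=115
i=4: 57!=115
i=5: 37!=115
i=6: 13!=115
i=7: 18!=115
i=8: 65!=115

Not found, 9 comps


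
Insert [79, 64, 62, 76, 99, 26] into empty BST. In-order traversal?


Insert 79: root
Insert 64: L from 79
Insert 62: L from 79 -> L from 64
Insert 76: L from 79 -> R from 64
Insert 99: R from 79
Insert 26: L from 79 -> L from 64 -> L from 62

In-order: [26, 62, 64, 76, 79, 99]


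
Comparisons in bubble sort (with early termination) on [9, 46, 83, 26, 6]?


Algorithm: bubble sort (with early termination)
Input: [9, 46, 83, 26, 6]
Sorted: [6, 9, 26, 46, 83]

10


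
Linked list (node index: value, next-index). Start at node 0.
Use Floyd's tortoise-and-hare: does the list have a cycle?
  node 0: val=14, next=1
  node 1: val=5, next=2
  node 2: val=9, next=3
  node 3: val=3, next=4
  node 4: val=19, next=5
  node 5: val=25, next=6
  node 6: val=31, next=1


Floyd's tortoise (slow, +1) and hare (fast, +2):
  init: slow=0, fast=0
  step 1: slow=1, fast=2
  step 2: slow=2, fast=4
  step 3: slow=3, fast=6
  step 4: slow=4, fast=2
  step 5: slow=5, fast=4
  step 6: slow=6, fast=6
  slow == fast at node 6: cycle detected

Cycle: yes


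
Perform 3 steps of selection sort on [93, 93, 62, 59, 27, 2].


Initial: [93, 93, 62, 59, 27, 2]
Step 1: min=2 at 5
  Swap: [2, 93, 62, 59, 27, 93]
Step 2: min=27 at 4
  Swap: [2, 27, 62, 59, 93, 93]
Step 3: min=59 at 3
  Swap: [2, 27, 59, 62, 93, 93]

After 3 steps: [2, 27, 59, 62, 93, 93]


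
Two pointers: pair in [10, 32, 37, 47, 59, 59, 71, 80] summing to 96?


lo=0(10)+hi=7(80)=90
lo=1(32)+hi=7(80)=112
lo=1(32)+hi=6(71)=103
lo=1(32)+hi=5(59)=91
lo=2(37)+hi=5(59)=96

Yes: 37+59=96


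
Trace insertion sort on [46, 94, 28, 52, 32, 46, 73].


Initial: [46, 94, 28, 52, 32, 46, 73]
Insert 94: [46, 94, 28, 52, 32, 46, 73]
Insert 28: [28, 46, 94, 52, 32, 46, 73]
Insert 52: [28, 46, 52, 94, 32, 46, 73]
Insert 32: [28, 32, 46, 52, 94, 46, 73]
Insert 46: [28, 32, 46, 46, 52, 94, 73]
Insert 73: [28, 32, 46, 46, 52, 73, 94]

Sorted: [28, 32, 46, 46, 52, 73, 94]


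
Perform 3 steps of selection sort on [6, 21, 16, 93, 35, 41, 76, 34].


Initial: [6, 21, 16, 93, 35, 41, 76, 34]
Step 1: min=6 at 0
  Swap: [6, 21, 16, 93, 35, 41, 76, 34]
Step 2: min=16 at 2
  Swap: [6, 16, 21, 93, 35, 41, 76, 34]
Step 3: min=21 at 2
  Swap: [6, 16, 21, 93, 35, 41, 76, 34]

After 3 steps: [6, 16, 21, 93, 35, 41, 76, 34]


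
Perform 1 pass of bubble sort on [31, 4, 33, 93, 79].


Initial: [31, 4, 33, 93, 79]
Pass 1: [4, 31, 33, 79, 93] (2 swaps)

After 1 pass: [4, 31, 33, 79, 93]


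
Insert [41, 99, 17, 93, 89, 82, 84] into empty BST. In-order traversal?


Insert 41: root
Insert 99: R from 41
Insert 17: L from 41
Insert 93: R from 41 -> L from 99
Insert 89: R from 41 -> L from 99 -> L from 93
Insert 82: R from 41 -> L from 99 -> L from 93 -> L from 89
Insert 84: R from 41 -> L from 99 -> L from 93 -> L from 89 -> R from 82

In-order: [17, 41, 82, 84, 89, 93, 99]


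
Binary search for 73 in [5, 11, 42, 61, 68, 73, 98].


Step 1: lo=0, hi=6, mid=3, val=61
Step 2: lo=4, hi=6, mid=5, val=73

Found at index 5


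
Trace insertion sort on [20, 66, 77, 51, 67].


Initial: [20, 66, 77, 51, 67]
Insert 66: [20, 66, 77, 51, 67]
Insert 77: [20, 66, 77, 51, 67]
Insert 51: [20, 51, 66, 77, 67]
Insert 67: [20, 51, 66, 67, 77]

Sorted: [20, 51, 66, 67, 77]


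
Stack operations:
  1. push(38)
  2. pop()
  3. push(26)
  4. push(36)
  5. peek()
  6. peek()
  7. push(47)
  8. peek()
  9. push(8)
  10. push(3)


push(38) -> [38]
pop()->38, []
push(26) -> [26]
push(36) -> [26, 36]
peek()->36
peek()->36
push(47) -> [26, 36, 47]
peek()->47
push(8) -> [26, 36, 47, 8]
push(3) -> [26, 36, 47, 8, 3]

Final stack: [26, 36, 47, 8, 3]


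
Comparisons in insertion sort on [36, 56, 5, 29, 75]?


Algorithm: insertion sort
Input: [36, 56, 5, 29, 75]
Sorted: [5, 29, 36, 56, 75]

7


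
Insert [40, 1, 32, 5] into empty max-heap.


Insert 40: [40]
Insert 1: [40, 1]
Insert 32: [40, 1, 32]
Insert 5: [40, 5, 32, 1]

Final heap: [40, 5, 32, 1]


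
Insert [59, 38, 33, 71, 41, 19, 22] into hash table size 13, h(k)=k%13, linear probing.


Insert 59: h=7 -> slot 7
Insert 38: h=12 -> slot 12
Insert 33: h=7, 1 probes -> slot 8
Insert 71: h=6 -> slot 6
Insert 41: h=2 -> slot 2
Insert 19: h=6, 3 probes -> slot 9
Insert 22: h=9, 1 probes -> slot 10

Table: [None, None, 41, None, None, None, 71, 59, 33, 19, 22, None, 38]


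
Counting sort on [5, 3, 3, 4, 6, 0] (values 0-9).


Input: [5, 3, 3, 4, 6, 0]
Counts: [1, 0, 0, 2, 1, 1, 1, 0, 0, 0]

Sorted: [0, 3, 3, 4, 5, 6]


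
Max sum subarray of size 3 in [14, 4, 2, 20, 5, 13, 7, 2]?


[0:3]: 20
[1:4]: 26
[2:5]: 27
[3:6]: 38
[4:7]: 25
[5:8]: 22

Max: 38 at [3:6]


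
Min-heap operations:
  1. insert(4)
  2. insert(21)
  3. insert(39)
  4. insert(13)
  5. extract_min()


insert(4) -> [4]
insert(21) -> [4, 21]
insert(39) -> [4, 21, 39]
insert(13) -> [4, 13, 39, 21]
extract_min()->4, [13, 21, 39]

Final heap: [13, 21, 39]


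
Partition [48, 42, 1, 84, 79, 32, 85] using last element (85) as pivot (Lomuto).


Pivot: 85
  48 <= 85: advance i (no swap)
  42 <= 85: advance i (no swap)
  1 <= 85: advance i (no swap)
  84 <= 85: advance i (no swap)
  79 <= 85: advance i (no swap)
  32 <= 85: advance i (no swap)
Place pivot at 6: [48, 42, 1, 84, 79, 32, 85]

Partitioned: [48, 42, 1, 84, 79, 32, 85]


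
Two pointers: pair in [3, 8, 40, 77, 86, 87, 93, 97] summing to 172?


lo=0(3)+hi=7(97)=100
lo=1(8)+hi=7(97)=105
lo=2(40)+hi=7(97)=137
lo=3(77)+hi=7(97)=174
lo=3(77)+hi=6(93)=170
lo=4(86)+hi=6(93)=179
lo=4(86)+hi=5(87)=173

No pair found


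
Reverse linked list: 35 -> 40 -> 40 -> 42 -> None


Step 1: curr=35, set curr.next=prev(None) | reversed so far: 35
Step 2: curr=40, set curr.next=prev(35) | reversed so far: 40 -> 35
Step 3: curr=40, set curr.next=prev(40) | reversed so far: 40 -> 40 -> 35
Step 4: curr=42, set curr.next=prev(40) | reversed so far: 42 -> 40 -> 40 -> 35

42 -> 40 -> 40 -> 35 -> None


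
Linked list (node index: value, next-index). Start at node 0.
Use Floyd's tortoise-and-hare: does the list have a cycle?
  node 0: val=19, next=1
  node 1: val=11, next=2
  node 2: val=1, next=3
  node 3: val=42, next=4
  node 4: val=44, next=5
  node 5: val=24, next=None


Floyd's tortoise (slow, +1) and hare (fast, +2):
  init: slow=0, fast=0
  step 1: slow=1, fast=2
  step 2: slow=2, fast=4
  step 3: fast 4->5->None, no cycle

Cycle: no


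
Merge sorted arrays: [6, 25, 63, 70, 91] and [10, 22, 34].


Take 6 from A
Take 10 from B
Take 22 from B
Take 25 from A
Take 34 from B

Merged: [6, 10, 22, 25, 34, 63, 70, 91]


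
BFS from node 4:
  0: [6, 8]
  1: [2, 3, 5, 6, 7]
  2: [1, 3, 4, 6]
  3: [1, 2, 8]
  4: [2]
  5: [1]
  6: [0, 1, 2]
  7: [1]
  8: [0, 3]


Visit 4, enqueue [2]
Visit 2, enqueue [1, 3, 6]
Visit 1, enqueue [5, 7]
Visit 3, enqueue [8]
Visit 6, enqueue [0]
Visit 5, enqueue []
Visit 7, enqueue []
Visit 8, enqueue []
Visit 0, enqueue []

BFS order: [4, 2, 1, 3, 6, 5, 7, 8, 0]


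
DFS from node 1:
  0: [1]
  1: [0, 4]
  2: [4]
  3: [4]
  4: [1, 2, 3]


Visit 1, push [4, 0]
Visit 0, push []
Visit 4, push [3, 2]
Visit 2, push []
Visit 3, push []

DFS order: [1, 0, 4, 2, 3]


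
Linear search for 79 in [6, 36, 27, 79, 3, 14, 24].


i=0: 6!=79
i=1: 36!=79
i=2: 27!=79
i=3: 79==79 found!

Found at 3, 4 comps


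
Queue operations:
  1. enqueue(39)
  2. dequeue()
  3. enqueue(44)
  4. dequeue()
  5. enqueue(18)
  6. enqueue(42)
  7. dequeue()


enqueue(39) -> [39]
dequeue()->39, []
enqueue(44) -> [44]
dequeue()->44, []
enqueue(18) -> [18]
enqueue(42) -> [18, 42]
dequeue()->18, [42]

Final queue: [42]


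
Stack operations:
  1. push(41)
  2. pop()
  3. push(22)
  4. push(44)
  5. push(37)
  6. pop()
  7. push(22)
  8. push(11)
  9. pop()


push(41) -> [41]
pop()->41, []
push(22) -> [22]
push(44) -> [22, 44]
push(37) -> [22, 44, 37]
pop()->37, [22, 44]
push(22) -> [22, 44, 22]
push(11) -> [22, 44, 22, 11]
pop()->11, [22, 44, 22]

Final stack: [22, 44, 22]


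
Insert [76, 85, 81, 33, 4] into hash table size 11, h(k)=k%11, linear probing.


Insert 76: h=10 -> slot 10
Insert 85: h=8 -> slot 8
Insert 81: h=4 -> slot 4
Insert 33: h=0 -> slot 0
Insert 4: h=4, 1 probes -> slot 5

Table: [33, None, None, None, 81, 4, None, None, 85, None, 76]


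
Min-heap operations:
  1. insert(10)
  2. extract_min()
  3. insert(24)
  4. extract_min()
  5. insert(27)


insert(10) -> [10]
extract_min()->10, []
insert(24) -> [24]
extract_min()->24, []
insert(27) -> [27]

Final heap: [27]


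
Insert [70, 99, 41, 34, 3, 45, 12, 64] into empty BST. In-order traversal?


Insert 70: root
Insert 99: R from 70
Insert 41: L from 70
Insert 34: L from 70 -> L from 41
Insert 3: L from 70 -> L from 41 -> L from 34
Insert 45: L from 70 -> R from 41
Insert 12: L from 70 -> L from 41 -> L from 34 -> R from 3
Insert 64: L from 70 -> R from 41 -> R from 45

In-order: [3, 12, 34, 41, 45, 64, 70, 99]


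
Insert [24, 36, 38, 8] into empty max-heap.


Insert 24: [24]
Insert 36: [36, 24]
Insert 38: [38, 24, 36]
Insert 8: [38, 24, 36, 8]

Final heap: [38, 24, 36, 8]


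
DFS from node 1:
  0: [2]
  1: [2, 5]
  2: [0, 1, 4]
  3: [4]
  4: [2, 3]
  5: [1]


Visit 1, push [5, 2]
Visit 2, push [4, 0]
Visit 0, push []
Visit 4, push [3]
Visit 3, push []
Visit 5, push []

DFS order: [1, 2, 0, 4, 3, 5]


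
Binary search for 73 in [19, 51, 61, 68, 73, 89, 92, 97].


Step 1: lo=0, hi=7, mid=3, val=68
Step 2: lo=4, hi=7, mid=5, val=89
Step 3: lo=4, hi=4, mid=4, val=73

Found at index 4


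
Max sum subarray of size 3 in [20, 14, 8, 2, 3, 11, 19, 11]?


[0:3]: 42
[1:4]: 24
[2:5]: 13
[3:6]: 16
[4:7]: 33
[5:8]: 41

Max: 42 at [0:3]


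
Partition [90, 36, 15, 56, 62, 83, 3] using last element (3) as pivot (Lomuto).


Pivot: 3
Place pivot at 0: [3, 36, 15, 56, 62, 83, 90]

Partitioned: [3, 36, 15, 56, 62, 83, 90]


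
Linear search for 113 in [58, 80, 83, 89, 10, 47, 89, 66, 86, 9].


i=0: 58!=113
i=1: 80!=113
i=2: 83!=113
i=3: 89!=113
i=4: 10!=113
i=5: 47!=113
i=6: 89!=113
i=7: 66!=113
i=8: 86!=113
i=9: 9!=113

Not found, 10 comps


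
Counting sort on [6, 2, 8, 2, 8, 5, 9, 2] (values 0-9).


Input: [6, 2, 8, 2, 8, 5, 9, 2]
Counts: [0, 0, 3, 0, 0, 1, 1, 0, 2, 1]

Sorted: [2, 2, 2, 5, 6, 8, 8, 9]


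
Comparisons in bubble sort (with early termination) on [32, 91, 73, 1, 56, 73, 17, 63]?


Algorithm: bubble sort (with early termination)
Input: [32, 91, 73, 1, 56, 73, 17, 63]
Sorted: [1, 17, 32, 56, 63, 73, 73, 91]

27


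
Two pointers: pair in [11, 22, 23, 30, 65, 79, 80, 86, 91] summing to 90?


lo=0(11)+hi=8(91)=102
lo=0(11)+hi=7(86)=97
lo=0(11)+hi=6(80)=91
lo=0(11)+hi=5(79)=90

Yes: 11+79=90


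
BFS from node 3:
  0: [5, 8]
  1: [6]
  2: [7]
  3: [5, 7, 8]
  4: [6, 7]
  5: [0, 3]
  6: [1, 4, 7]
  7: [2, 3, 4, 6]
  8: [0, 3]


Visit 3, enqueue [5, 7, 8]
Visit 5, enqueue [0]
Visit 7, enqueue [2, 4, 6]
Visit 8, enqueue []
Visit 0, enqueue []
Visit 2, enqueue []
Visit 4, enqueue []
Visit 6, enqueue [1]
Visit 1, enqueue []

BFS order: [3, 5, 7, 8, 0, 2, 4, 6, 1]


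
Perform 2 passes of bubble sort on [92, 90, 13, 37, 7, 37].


Initial: [92, 90, 13, 37, 7, 37]
Pass 1: [90, 13, 37, 7, 37, 92] (5 swaps)
Pass 2: [13, 37, 7, 37, 90, 92] (4 swaps)

After 2 passes: [13, 37, 7, 37, 90, 92]


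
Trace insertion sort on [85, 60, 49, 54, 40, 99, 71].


Initial: [85, 60, 49, 54, 40, 99, 71]
Insert 60: [60, 85, 49, 54, 40, 99, 71]
Insert 49: [49, 60, 85, 54, 40, 99, 71]
Insert 54: [49, 54, 60, 85, 40, 99, 71]
Insert 40: [40, 49, 54, 60, 85, 99, 71]
Insert 99: [40, 49, 54, 60, 85, 99, 71]
Insert 71: [40, 49, 54, 60, 71, 85, 99]

Sorted: [40, 49, 54, 60, 71, 85, 99]


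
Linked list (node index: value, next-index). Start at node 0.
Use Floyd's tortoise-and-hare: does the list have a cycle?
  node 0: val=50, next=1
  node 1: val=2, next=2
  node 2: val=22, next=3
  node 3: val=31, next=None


Floyd's tortoise (slow, +1) and hare (fast, +2):
  init: slow=0, fast=0
  step 1: slow=1, fast=2
  step 2: fast 2->3->None, no cycle

Cycle: no


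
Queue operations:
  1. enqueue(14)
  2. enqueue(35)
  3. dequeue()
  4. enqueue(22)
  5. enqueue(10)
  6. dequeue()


enqueue(14) -> [14]
enqueue(35) -> [14, 35]
dequeue()->14, [35]
enqueue(22) -> [35, 22]
enqueue(10) -> [35, 22, 10]
dequeue()->35, [22, 10]

Final queue: [22, 10]


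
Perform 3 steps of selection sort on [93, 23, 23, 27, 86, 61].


Initial: [93, 23, 23, 27, 86, 61]
Step 1: min=23 at 1
  Swap: [23, 93, 23, 27, 86, 61]
Step 2: min=23 at 2
  Swap: [23, 23, 93, 27, 86, 61]
Step 3: min=27 at 3
  Swap: [23, 23, 27, 93, 86, 61]

After 3 steps: [23, 23, 27, 93, 86, 61]


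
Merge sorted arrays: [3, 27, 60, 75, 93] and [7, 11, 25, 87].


Take 3 from A
Take 7 from B
Take 11 from B
Take 25 from B
Take 27 from A
Take 60 from A
Take 75 from A
Take 87 from B

Merged: [3, 7, 11, 25, 27, 60, 75, 87, 93]


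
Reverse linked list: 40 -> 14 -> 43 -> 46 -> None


Step 1: curr=40, set curr.next=prev(None) | reversed so far: 40
Step 2: curr=14, set curr.next=prev(40) | reversed so far: 14 -> 40
Step 3: curr=43, set curr.next=prev(14) | reversed so far: 43 -> 14 -> 40
Step 4: curr=46, set curr.next=prev(43) | reversed so far: 46 -> 43 -> 14 -> 40

46 -> 43 -> 14 -> 40 -> None


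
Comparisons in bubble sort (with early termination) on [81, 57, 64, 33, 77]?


Algorithm: bubble sort (with early termination)
Input: [81, 57, 64, 33, 77]
Sorted: [33, 57, 64, 77, 81]

10


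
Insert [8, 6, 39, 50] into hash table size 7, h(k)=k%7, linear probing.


Insert 8: h=1 -> slot 1
Insert 6: h=6 -> slot 6
Insert 39: h=4 -> slot 4
Insert 50: h=1, 1 probes -> slot 2

Table: [None, 8, 50, None, 39, None, 6]


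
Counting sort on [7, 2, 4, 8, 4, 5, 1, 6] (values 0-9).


Input: [7, 2, 4, 8, 4, 5, 1, 6]
Counts: [0, 1, 1, 0, 2, 1, 1, 1, 1, 0]

Sorted: [1, 2, 4, 4, 5, 6, 7, 8]


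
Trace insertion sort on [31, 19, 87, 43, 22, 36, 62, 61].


Initial: [31, 19, 87, 43, 22, 36, 62, 61]
Insert 19: [19, 31, 87, 43, 22, 36, 62, 61]
Insert 87: [19, 31, 87, 43, 22, 36, 62, 61]
Insert 43: [19, 31, 43, 87, 22, 36, 62, 61]
Insert 22: [19, 22, 31, 43, 87, 36, 62, 61]
Insert 36: [19, 22, 31, 36, 43, 87, 62, 61]
Insert 62: [19, 22, 31, 36, 43, 62, 87, 61]
Insert 61: [19, 22, 31, 36, 43, 61, 62, 87]

Sorted: [19, 22, 31, 36, 43, 61, 62, 87]
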